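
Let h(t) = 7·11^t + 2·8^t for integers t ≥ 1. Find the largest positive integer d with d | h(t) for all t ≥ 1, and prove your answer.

Computing the first values: h(1) = 93 and h(2) = 975; gcd(93, 975) = 3, so d ≤ 3.
We prove 3 | 7·11^t + 2·8^t for all t ≥ 1 by induction on t.
For the base case t = 1: h(1) = 93 = 3·(31), so 3 | h(1).
Suppose the result is true for t = i, i.e. 3 | h(i). Then
h(i+1) − 11·h(i) = (7·11^(i+1) + 2·8^(i+1)) − 11·(7·11^i + 2·8^i) = (2)·8^i·(8 − 11) = (-6)·8^i. Since 3 | h(i) by the inductive hypothesis, 3 | 11·h(i); and 3 | -6 since -6 = 3·-2. Therefore 3 | h(i+1).
By induction, the statement is established for all t ≥ 1.
Therefore the largest such d is 3.

d = 3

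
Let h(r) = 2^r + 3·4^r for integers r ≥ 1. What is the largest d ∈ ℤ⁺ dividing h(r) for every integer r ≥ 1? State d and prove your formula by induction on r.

d = 2

Computing the first values: h(1) = 14 and h(2) = 52; gcd(14, 52) = 2, so d ≤ 2.
We prove 2 | 2^r + 3·4^r for all r ≥ 1 by induction on r.
For the base case r = 1: h(1) = 14 = 2·(7), so 2 | h(1).
Inductive step: suppose the statement holds for some p ≥ 1, i.e. 2 | h(p). Then
h(p+1) − 4·h(p) = (2^(p+1) + 3·4^(p+1)) − 4·(2^p + 3·4^p) = (1)·2^p·(2 − 4) = (-2)·2^p. Since 2 | h(p) by the inductive hypothesis, 2 | 4·h(p); and 2 | -2 since -2 = 2·-1. Therefore 2 | h(p+1).
Hence, by induction on r, the claim holds for every r ≥ 1.
Therefore the largest such d is 2.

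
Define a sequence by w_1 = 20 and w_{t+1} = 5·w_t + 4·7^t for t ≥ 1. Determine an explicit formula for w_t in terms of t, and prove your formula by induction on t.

Computing the first terms: w_1 = 20, w_2 = 128, w_3 = 836. This suggests w_t = 6·5^(t - 1) + 2·7^t.
When t = 1: the formula gives 20 = 20 = w_1.
Inductive step: assume the claim holds for t = k, so w_k = 6·5^(k - 1) + 2·7^k.
Then w_{k+1} = 5·w_k + 4·7^k = 5·(6·5^(k - 1) + 2·7^k) + 4·7^k = 6·5^k + 2·7^(k + 1) = 6·5^((k+1) - 1) + 2·7^(k+1),
which is the claimed formula at t = k+1.
By the principle of mathematical induction, the result holds for all t ≥ 1.

w_t = 6·5^(t - 1) + 2·7^t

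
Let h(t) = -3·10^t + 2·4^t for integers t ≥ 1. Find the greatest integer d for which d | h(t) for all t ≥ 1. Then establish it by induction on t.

d = 2

Computing the first values: h(1) = -22 and h(2) = -268; gcd(-22, -268) = 2, so d ≤ 2.
We prove 2 | -3·10^t + 2·4^t for all t ≥ 1 by induction on t.
Base step (t = 1): h(1) = -22 = 2·(-11), so 2 | h(1).
Inductive step: suppose the statement holds for some r ≥ 1, i.e. 2 | h(r). Then
h(r+1) − 10·h(r) = (-3·10^(r+1) + 2·4^(r+1)) − 10·(-3·10^r + 2·4^r) = (2)·4^r·(4 − 10) = (-12)·4^r. Since 2 | h(r) by the inductive hypothesis, 2 | 10·h(r); and 2 | -12 since -12 = 2·-6. Therefore 2 | h(r+1).
By the principle of mathematical induction, the result holds for all t ≥ 1.
Therefore the largest such d is 2.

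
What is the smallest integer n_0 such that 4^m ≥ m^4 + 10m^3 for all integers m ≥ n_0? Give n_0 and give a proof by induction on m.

n_0 = 6

At m = 5: 1024 < 1875, so the inequality fails and n_0 ≥ 6. We prove 4^m ≥ m^4 + 10m^3 for all m ≥ 6.
For the base case m = 6: 4^m = 4096 and m^4 + 10m^3 = 3456, so 4096 ≥ 3456.
For the inductive step, assume it holds for an arbitrary j ≥ 6, so 4^j ≥ j^4 + 10j^3.
Then 4^(j + 1) = 4·(4^j) ≥ 4·(j^4 + 10j^3).
Also, for j ≥ 6 we have 4·(j^4 + 10j^3) ≥ (j+1)^4 + 10(j+1)^3, since 4·(j^4 + 10j^3) − ((j+1)^4 + 10(j+1)^3) = 3j^4 + 26j^3 - 36j^2 - 34j - 11, which is nonnegative for all j ≥ 6.
Combining, 4^(j + 1) ≥ (j+1)^4 + 10(j+1)^3.
By the principle of mathematical induction, the result holds for all m ≥ 6.
Hence the smallest such n_0 is 6.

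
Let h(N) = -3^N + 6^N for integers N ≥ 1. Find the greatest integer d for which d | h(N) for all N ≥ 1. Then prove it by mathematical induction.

Computing the first values: h(1) = 3 and h(2) = 27; gcd(3, 27) = 3, so d ≤ 3.
We prove 3 | -3^N + 6^N for all N ≥ 1 by induction on N.
Base case (N = 1): h(1) = 3 = 3·(1), so 3 | h(1).
Suppose the result is true for N = j, i.e. 3 | h(j). Then
6^{j+1} − 3^{j+1} = 6·6^j − 3·3^j = 6·(6^j − 3^j) + (3)·3^j. The first term is divisible by 3 by the inductive hypothesis, and the second term (3)·3^j is divisible by 3 since 3 | 3. Hence 3 | h(j+1).
This completes the induction.
Therefore the largest such d is 3.

d = 3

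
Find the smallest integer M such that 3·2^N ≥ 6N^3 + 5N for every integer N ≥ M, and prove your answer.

M = 12

At N = 11: 6144 < 8041, so the inequality fails and M ≥ 12. We prove 3·2^N ≥ 6N^3 + 5N for all N ≥ 12.
Base step (N = 12): 3·2^N = 12288 and 6N^3 + 5N = 10428, so 12288 ≥ 10428.
Suppose the result is true for N = j, so 3·2^j ≥ 6j^3 + 5j.
Then 3·2^(j + 1) = 2·(3·2^j) ≥ 2·(6j^3 + 5j).
Also, for j ≥ 12 we have 2·(6j^3 + 5j) ≥ 6(j+1)^3 + 5(j+1), since 2·(6j^3 + 5j) − (6(j+1)^3 + 5(j+1)) = 6j^3 - 18j^2 - 13j - 11, which is nonnegative for all j ≥ 12.
Combining, 3·2^(j + 1) ≥ 6(j+1)^3 + 5(j+1).
By induction, the statement is established for all N ≥ 12.
Hence the smallest such M is 12.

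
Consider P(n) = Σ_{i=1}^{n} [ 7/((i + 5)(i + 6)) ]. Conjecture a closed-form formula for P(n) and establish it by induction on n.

We claim P(n) = 7n/(6(n + 6)) for all n ≥ 1.
When n = 1: P(1) = 1/6, and the closed form gives 1/6. They agree.
For the inductive step, assume it holds for an arbitrary i ≥ 1, so P(i) = 7i/(6(i + 6)).
Then P(i+1) = P(i) + (7/((i + 6)(i + 7))) = (7i/(6(i + 6))) + (7/((i + 6)(i + 7))).
Simplifying, P(i+1) = 7(i + 1)/(6(i + 7)) = 7(i+1)/(6((i+1) + 6)),
which is the closed form with n = i+1.
This completes the induction.

P(n) = 7n/(6(n + 6))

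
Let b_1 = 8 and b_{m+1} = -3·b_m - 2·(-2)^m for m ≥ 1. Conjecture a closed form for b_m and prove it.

Computing the first terms: b_1 = 8, b_2 = -20, b_3 = 52. This suggests b_m = (-2)^(m + 1) + 4(-3)^(m - 1).
When m = 1: the formula gives 8 = 8 = b_1.
For the inductive step, assume it holds for an arbitrary p ≥ 1, so b_p = (-2)^(p + 1) + 4(-3)^(p - 1).
Then b_{p+1} = -3·b_p - 2·(-2)^p = -3·((-2)^(p + 1) + 4(-3)^(p - 1)) - 2·(-2)^p = (-2)^(p + 2) + 4(-3)^p = (-2)^((p+1) + 1) + 4(-3)^((p+1) - 1),
which is the claimed formula at m = p+1.
This completes the induction.

b_m = (-2)^(m + 1) + 4(-3)^(m - 1)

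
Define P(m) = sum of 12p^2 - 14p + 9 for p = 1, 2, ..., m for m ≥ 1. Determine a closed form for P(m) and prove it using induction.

P(m) = m(4m^2 - m + 4)

We claim P(m) = m(4m^2 - m + 4) for all m ≥ 1.
For the base case m = 1: P(1) = 7, and the closed form gives 7. They agree.
Inductive step: assume the claim holds for m = p, so P(p) = p(4p^2 - p + 4).
Then P(p+1) = P(p) + (12p^2 + 10p + 7) = (p(4p^2 - p + 4)) + (12p^2 + 10p + 7).
Simplifying, P(p+1) = (p + 1)(4p^2 + 7p + 7) = (p+1)(4(p+1)^2 - (p+1) + 4),
which is the closed form with m = p+1.
Hence, by induction on m, the claim holds for every m ≥ 1.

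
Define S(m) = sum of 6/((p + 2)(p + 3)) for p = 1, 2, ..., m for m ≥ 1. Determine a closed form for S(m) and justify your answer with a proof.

S(m) = 2m/(m + 3)

We claim S(m) = 2m/(m + 3) for all m ≥ 1.
Base case (m = 1): S(1) = 1/2, and the closed form gives 1/2. They agree.
Inductive step: assume the claim holds for m = p, so S(p) = 2p/(p + 3).
Then S(p+1) = S(p) + (6/((p + 3)(p + 4))) = (2p/(p + 3)) + (6/((p + 3)(p + 4))).
Simplifying, S(p+1) = 2(p + 1)/(p + 4) = 2(p+1)/((p+1) + 3),
which is the closed form with m = p+1.
Hence, by induction on m, the claim holds for every m ≥ 1.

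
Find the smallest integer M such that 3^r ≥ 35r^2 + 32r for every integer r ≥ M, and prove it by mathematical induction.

M = 7

At r = 6: 729 < 1452, so the inequality fails and M ≥ 7. We prove 3^r ≥ 35r^2 + 32r for all r ≥ 7.
Base case (r = 7): 3^r = 2187 and 35r^2 + 32r = 1939, so 2187 ≥ 1939.
Inductive step: assume the claim holds for r = i, so 3^i ≥ 35i^2 + 32i.
Then 3^(i + 1) = 3·(3^i) ≥ 3·(35i^2 + 32i).
Also, for i ≥ 7 we have 3·(35i^2 + 32i) ≥ 35(i+1)^2 + 32(i+1), since 3·(35i^2 + 32i) − (35(i+1)^2 + 32(i+1)) = 70i^2 - 6i - 67, which is nonnegative for all i ≥ 7.
Combining, 3^(i + 1) ≥ 35(i+1)^2 + 32(i+1).
By induction, the statement is established for all r ≥ 7.
Hence the smallest such M is 7.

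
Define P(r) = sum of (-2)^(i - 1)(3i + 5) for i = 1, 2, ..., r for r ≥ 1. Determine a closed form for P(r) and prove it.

P(r) = -(-2)^r(r + 2) + 2

We claim P(r) = -(-2)^r(r + 2) + 2 for all r ≥ 1.
For the base case r = 1: P(1) = 8, and the closed form gives 8. They agree.
Inductive step: suppose the statement holds for some i ≥ 1, so P(i) = -(-2)^i(i + 2) + 2.
Then P(i+1) = P(i) + ((-2)^i(3i + 8)) = (-(-2)^i(i + 2) + 2) + ((-2)^i(3i + 8)).
Simplifying, P(i+1) = 2(-2)^i·i + 6(-2)^i + 2 = -(-2)^(i+1)((i+1) + 2) + 2,
which is the closed form with r = i+1.
This completes the induction.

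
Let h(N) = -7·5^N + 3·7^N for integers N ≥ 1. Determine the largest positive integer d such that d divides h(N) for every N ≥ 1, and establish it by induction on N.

Computing the first values: h(1) = -14 and h(2) = -28; gcd(-14, -28) = 14, so d ≤ 14.
We prove 14 | -7·5^N + 3·7^N for all N ≥ 1 by induction on N.
For the base case N = 1: h(1) = -14 = 14·(-1), so 14 | h(1).
Inductive step: suppose the statement holds for some k ≥ 1, i.e. 14 | h(k). Then
h(k+1) − 7·h(k) = (-7·5^(k+1) + 3·7^(k+1)) − 7·(-7·5^k + 3·7^k) = (-7)·5^k·(5 − 7) = (14)·5^k. Since 14 | h(k) by the inductive hypothesis, 14 | 7·h(k); and 14 | 14 since 14 = 14·1. Therefore 14 | h(k+1).
Hence, by induction on N, the claim holds for every N ≥ 1.
Therefore the largest such d is 14.

d = 14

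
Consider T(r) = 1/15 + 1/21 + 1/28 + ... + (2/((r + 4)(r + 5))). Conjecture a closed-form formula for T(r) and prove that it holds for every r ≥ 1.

We claim T(r) = 2r/(5(r + 5)) for all r ≥ 1.
For the base case r = 1: T(1) = 1/15, and the closed form gives 1/15. They agree.
For the inductive step, assume it holds for an arbitrary k ≥ 1, so T(k) = 2k/(5(k + 5)).
Then T(k+1) = T(k) + (2/((k + 5)(k + 6))) = (2k/(5(k + 5))) + (2/((k + 5)(k + 6))).
Simplifying, T(k+1) = 2(k + 1)/(5(k + 6)) = 2(k+1)/(5((k+1) + 5)),
which is the closed form with r = k+1.
Hence, by induction on r, the claim holds for every r ≥ 1.

T(r) = 2r/(5(r + 5))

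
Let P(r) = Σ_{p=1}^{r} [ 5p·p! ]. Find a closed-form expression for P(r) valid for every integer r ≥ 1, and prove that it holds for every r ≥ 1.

We claim P(r) = 5(r + 1)! - 5 for all r ≥ 1.
Base case (r = 1): P(1) = 5, and the closed form gives 5. They agree.
Suppose the result is true for r = p, so P(p) = 5(p + 1)! - 5.
Then P(p+1) = P(p) + (5(p + 1)(p + 1)!) = (5(p + 1)! - 5) + (5(p + 1)(p + 1)!).
Simplifying, P(p+1) = 5((p+1) + 1)! - 5,
which is the closed form with r = p+1.
By the principle of mathematical induction, the result holds for all r ≥ 1.

P(r) = 5(r + 1)! - 5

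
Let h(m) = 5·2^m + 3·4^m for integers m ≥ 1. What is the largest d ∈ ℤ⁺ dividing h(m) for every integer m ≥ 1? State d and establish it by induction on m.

d = 2

Computing the first values: h(1) = 22 and h(2) = 68; gcd(22, 68) = 2, so d ≤ 2.
We prove 2 | 5·2^m + 3·4^m for all m ≥ 1 by induction on m.
Base step (m = 1): h(1) = 22 = 2·(11), so 2 | h(1).
Inductive step: assume the claim holds for m = k, i.e. 2 | h(k). Then
h(k+1) − 4·h(k) = (5·2^(k+1) + 3·4^(k+1)) − 4·(5·2^k + 3·4^k) = (5)·2^k·(2 − 4) = (-10)·2^k. Since 2 | h(k) by the inductive hypothesis, 2 | 4·h(k); and 2 | -10 since -10 = 2·-5. Therefore 2 | h(k+1).
By induction, the statement is established for all m ≥ 1.
Therefore the largest such d is 2.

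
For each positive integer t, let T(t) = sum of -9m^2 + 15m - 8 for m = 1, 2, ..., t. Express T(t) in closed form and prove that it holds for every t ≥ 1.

T(t) = -t(3t^2 - 3t + 2)

We claim T(t) = -t(3t^2 - 3t + 2) for all t ≥ 1.
Base step (t = 1): T(1) = -2, and the closed form gives -2. They agree.
Inductive step: assume the claim holds for t = m, so T(m) = m(-3m^2 + 3m - 2).
Then T(m+1) = T(m) + (15m - 9(m + 1)^2 + 7) = (m(-3m^2 + 3m - 2)) + (15m - 9(m + 1)^2 + 7).
Simplifying, T(m+1) = -(m + 1)(3m^2 + 3m + 2) = -(m+1)(3(m+1)^2 - 3(m+1) + 2),
which is the closed form with t = m+1.
This completes the induction.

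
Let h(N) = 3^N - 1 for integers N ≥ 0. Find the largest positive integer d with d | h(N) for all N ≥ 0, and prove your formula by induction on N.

Computing the first values: h(0) = 0 and h(1) = 2; gcd(0, 2) = 2, so d ≤ 2.
We prove 2 | 3^N - 1 for all N ≥ 0 by induction on N.
When N = 0: h(0) = 0 = 2·(0), so 2 | h(0).
For the inductive step, assume it holds for an arbitrary m ≥ 0, i.e. 2 | h(m). Then
h(m+1) = 3^(m+1) - 1 = 3·(3^m - 1) + 2 = 3·h(m) + 2. The first term is divisible by 2 by the inductive hypothesis, and 2 is divisible by 2. Hence 2 | h(m+1).
This completes the induction.
Therefore the largest such d is 2.

d = 2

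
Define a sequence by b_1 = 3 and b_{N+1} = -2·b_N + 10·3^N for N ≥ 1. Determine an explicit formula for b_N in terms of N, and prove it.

Computing the first terms: b_1 = 3, b_2 = 24, b_3 = 42. This suggests b_N = -3(-2)^(N - 1) + 2·3^N.
For the base case N = 1: the formula gives 3 = 3 = b_1.
For the inductive step, assume it holds for an arbitrary j ≥ 1, so b_j = -3(-2)^(j - 1) + 2·3^j.
Then b_{j+1} = -2·b_j + 10·3^j = -2·(-3(-2)^(j - 1) + 2·3^j) + 10·3^j = -3(-2)^j + 2·3^(j + 1) = -3(-2)^((j+1) - 1) + 2·3^(j+1),
which is the claimed formula at N = j+1.
By induction, the statement is established for all N ≥ 1.

b_N = -3(-2)^(N - 1) + 2·3^N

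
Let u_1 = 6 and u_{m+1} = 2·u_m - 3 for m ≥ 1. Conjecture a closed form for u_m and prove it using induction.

u_m = 3·2^(m - 1) + 3

Computing the first terms: u_1 = 6, u_2 = 9, u_3 = 15. This suggests u_m = 3·2^(m - 1) + 3.
For the base case m = 1: the formula gives 6 = 6 = u_1.
Inductive step: suppose the statement holds for some r ≥ 1, so u_r = 3·2^(r - 1) + 3.
Then u_{r+1} = 2·u_r - 3 = 2·(3·2^(r - 1) + 3) - 3 = 3·2^r + 3 = 3·2^((r+1) - 1) + 3,
which is the claimed formula at m = r+1.
This completes the induction.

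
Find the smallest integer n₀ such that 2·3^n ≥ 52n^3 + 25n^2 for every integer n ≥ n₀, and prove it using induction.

At n = 9: 39366 < 39933, so the inequality fails and n₀ ≥ 10. We prove 2·3^n ≥ 52n^3 + 25n^2 for all n ≥ 10.
When n = 10: 2·3^n = 118098 and 52n^3 + 25n^2 = 54500, so 118098 ≥ 54500.
For the inductive step, assume it holds for an arbitrary m ≥ 10, so 2·3^m ≥ 52m^3 + 25m^2.
Then 2·3^(m + 1) = 3·(2·3^m) ≥ 3·(52m^3 + 25m^2).
Also, for m ≥ 10 we have 3·(52m^3 + 25m^2) ≥ 52(m+1)^3 + 25(m+1)^2, since 3·(52m^3 + 25m^2) − (52(m+1)^3 + 25(m+1)^2) = 104m^3 - 106m^2 - 206m - 77, which is nonnegative for all m ≥ 10.
Combining, 2·3^(m + 1) ≥ 52(m+1)^3 + 25(m+1)^2.
By induction, the statement is established for all n ≥ 10.
Hence the smallest such n₀ is 10.

n₀ = 10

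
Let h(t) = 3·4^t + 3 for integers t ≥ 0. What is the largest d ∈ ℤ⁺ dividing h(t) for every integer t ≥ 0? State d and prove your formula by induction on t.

Computing the first values: h(0) = 6 and h(1) = 15; gcd(6, 15) = 3, so d ≤ 3.
We prove 3 | 3·4^t + 3 for all t ≥ 0 by induction on t.
When t = 0: h(0) = 6 = 3·(2), so 3 | h(0).
Inductive step: suppose the statement holds for some k ≥ 0, i.e. 3 | h(k). Then
h(k+1) = 3·4^(k+1) + 3 = 4·(3·4^k + 3) - 9 = 4·h(k) - 9. The first term is divisible by 3 by the inductive hypothesis, and -9 is divisible by 3. Hence 3 | h(k+1).
Hence, by induction on t, the claim holds for every t ≥ 0.
Therefore the largest such d is 3.

d = 3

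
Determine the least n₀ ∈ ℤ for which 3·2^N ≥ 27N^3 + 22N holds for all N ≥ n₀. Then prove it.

n₀ = 15

At N = 14: 49152 < 74396, so the inequality fails and n₀ ≥ 15. We prove 3·2^N ≥ 27N^3 + 22N for all N ≥ 15.
For the base case N = 15: 3·2^N = 98304 and 27N^3 + 22N = 91455, so 98304 ≥ 91455.
Inductive step: suppose the statement holds for some r ≥ 15, so 3·2^r ≥ 27r^3 + 22r.
Then 3·2^(r + 1) = 2·(3·2^r) ≥ 2·(27r^3 + 22r).
Also, for r ≥ 15 we have 2·(27r^3 + 22r) ≥ 27(r+1)^3 + 22(r+1), since 2·(27r^3 + 22r) − (27(r+1)^3 + 22(r+1)) = 27r^3 - 81r^2 - 59r - 49, which is nonnegative for all r ≥ 15.
Combining, 3·2^(r + 1) ≥ 27(r+1)^3 + 22(r+1).
This completes the induction.
Hence the smallest such n₀ is 15.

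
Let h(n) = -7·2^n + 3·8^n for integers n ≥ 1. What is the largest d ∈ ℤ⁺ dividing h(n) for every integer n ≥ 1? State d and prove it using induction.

d = 2

Computing the first values: h(1) = 10 and h(2) = 164; gcd(10, 164) = 2, so d ≤ 2.
We prove 2 | -7·2^n + 3·8^n for all n ≥ 1 by induction on n.
For the base case n = 1: h(1) = 10 = 2·(5), so 2 | h(1).
Inductive step: suppose the statement holds for some m ≥ 1, i.e. 2 | h(m). Then
h(m+1) − 8·h(m) = (-7·2^(m+1) + 3·8^(m+1)) − 8·(-7·2^m + 3·8^m) = (-7)·2^m·(2 − 8) = (42)·2^m. Since 2 | h(m) by the inductive hypothesis, 2 | 8·h(m); and 2 | 42 since 42 = 2·21. Therefore 2 | h(m+1).
By induction, the statement is established for all n ≥ 1.
Therefore the largest such d is 2.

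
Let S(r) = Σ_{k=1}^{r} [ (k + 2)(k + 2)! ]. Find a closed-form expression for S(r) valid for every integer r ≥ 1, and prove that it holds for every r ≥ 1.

We claim S(r) = (r + 3)! - 6 for all r ≥ 1.
Base case (r = 1): S(1) = 18, and the closed form gives 18. They agree.
Suppose the result is true for r = k, so S(k) = (k + 3)! - 6.
Then S(k+1) = S(k) + ((k + 3)(k + 3)!) = ((k + 3)! - 6) + ((k + 3)(k + 3)!).
Simplifying, S(k+1) = ((k+1) + 3)! - 6,
which is the closed form with r = k+1.
Hence, by induction on r, the claim holds for every r ≥ 1.

S(r) = (r + 3)! - 6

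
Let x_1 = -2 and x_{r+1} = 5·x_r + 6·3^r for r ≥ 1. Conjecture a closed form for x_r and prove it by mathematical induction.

Computing the first terms: x_1 = -2, x_2 = 8, x_3 = 94. This suggests x_r = -3^(r + 1) + 7·5^(r - 1).
When r = 1: the formula gives -2 = -2 = x_1.
Suppose the result is true for r = p, so x_p = -3^(p + 1) + 7·5^(p - 1).
Then x_{p+1} = 5·x_p + 6·3^p = 5·(-3^(p + 1) + 7·5^(p - 1)) + 6·3^p = -3^(p + 2) + 7·5^p = -3^((p+1) + 1) + 7·5^((p+1) - 1),
which is the claimed formula at r = p+1.
By induction, the statement is established for all r ≥ 1.

x_r = -3^(r + 1) + 7·5^(r - 1)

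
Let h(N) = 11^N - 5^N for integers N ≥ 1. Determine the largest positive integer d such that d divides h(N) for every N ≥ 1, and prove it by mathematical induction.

d = 6

Computing the first values: h(1) = 6 and h(2) = 96; gcd(6, 96) = 6, so d ≤ 6.
We prove 6 | 11^N - 5^N for all N ≥ 1 by induction on N.
Base case (N = 1): h(1) = 6 = 6·(1), so 6 | h(1).
Suppose the result is true for N = j, i.e. 6 | h(j). Then
11^{j+1} − 5^{j+1} = 11·11^j − 5·5^j = 11·(11^j − 5^j) + (6)·5^j. The first term is divisible by 6 by the inductive hypothesis, and the second term (6)·5^j is divisible by 6 since 6 | 6. Hence 6 | h(j+1).
Hence, by induction on N, the claim holds for every N ≥ 1.
Therefore the largest such d is 6.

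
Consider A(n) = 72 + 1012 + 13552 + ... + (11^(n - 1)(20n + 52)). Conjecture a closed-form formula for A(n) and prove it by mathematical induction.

We claim A(n) = 11^n(2n + 5) - 5 for all n ≥ 1.
When n = 1: A(1) = 72, and the closed form gives 72. They agree.
Suppose the result is true for n = m, so A(m) = 11^m(2m + 5) - 5.
Then A(m+1) = A(m) + (11^m(20m + 72)) = (11^m(2m + 5) - 5) + (11^m(20m + 72)).
Simplifying, A(m+1) = 22·11^m·m + 77·11^m - 5 = 11^(m+1)(2(m+1) + 5) - 5,
which is the closed form with n = m+1.
By the principle of mathematical induction, the result holds for all n ≥ 1.

A(n) = 11^n(2n + 5) - 5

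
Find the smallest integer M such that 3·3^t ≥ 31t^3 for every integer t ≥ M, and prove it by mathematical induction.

M = 8

At t = 7: 6561 < 10633, so the inequality fails and M ≥ 8. We prove 3·3^t ≥ 31t^3 for all t ≥ 8.
Base case (t = 8): 3·3^t = 19683 and 31t^3 = 15872, so 19683 ≥ 15872.
Suppose the result is true for t = j, so 3·3^j ≥ 31j^3.
Then 3·3^(j + 1) = 3·(3·3^j) ≥ 3·(31j^3).
Also, for j ≥ 8 we have 3·(31j^3) ≥ 31(j+1)^3, since 3 ≥ (1 + 1/j)^3 for all j ≥ 8.
Combining, 3·3^(j + 1) ≥ 31(j+1)^3.
By induction, the statement is established for all t ≥ 8.
Hence the smallest such M is 8.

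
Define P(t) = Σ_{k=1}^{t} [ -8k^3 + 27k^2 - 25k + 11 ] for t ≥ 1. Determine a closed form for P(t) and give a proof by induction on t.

We claim P(t) = -t(2t^3 - 5t^2 + t - 3) for all t ≥ 1.
When t = 1: P(1) = 5, and the closed form gives 5. They agree.
Inductive step: suppose the statement holds for some k ≥ 1, so P(k) = k(-2k^3 + 5k^2 - k + 3).
Then P(k+1) = P(k) + (-8k^3 + 3k^2 + 5k + 5) = (k(-2k^3 + 5k^2 - k + 3)) + (-8k^3 + 3k^2 + 5k + 5).
Simplifying, P(k+1) = -(k + 1)(2k^3 + k^2 - 3k - 5) = -(k+1)(2(k+1)^3 - 5(k+1)^2 + (k+1) - 3),
which is the closed form with t = k+1.
By the principle of mathematical induction, the result holds for all t ≥ 1.

P(t) = -t(2t^3 - 5t^2 + t - 3)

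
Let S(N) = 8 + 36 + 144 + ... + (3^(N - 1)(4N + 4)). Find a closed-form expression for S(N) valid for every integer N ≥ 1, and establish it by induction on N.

S(N) = 3^N(2N + 1) - 1

We claim S(N) = 3^N(2N + 1) - 1 for all N ≥ 1.
Base step (N = 1): S(1) = 8, and the closed form gives 8. They agree.
Suppose the result is true for N = m, so S(m) = 3^m(2m + 1) - 1.
Then S(m+1) = S(m) + (4·3^m(m + 2)) = (3^m(2m + 1) - 1) + (4·3^m(m + 2)).
Simplifying, S(m+1) = 6·3^m·m + 9·3^m - 1 = 3^(m+1)(2(m+1) + 1) - 1,
which is the closed form with N = m+1.
By the principle of mathematical induction, the result holds for all N ≥ 1.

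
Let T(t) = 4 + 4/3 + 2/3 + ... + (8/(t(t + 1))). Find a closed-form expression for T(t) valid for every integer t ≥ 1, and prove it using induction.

T(t) = 8t/(t + 1)

We claim T(t) = 8t/(t + 1) for all t ≥ 1.
For the base case t = 1: T(1) = 4, and the closed form gives 4. They agree.
For the inductive step, assume it holds for an arbitrary j ≥ 1, so T(j) = 8j/(j + 1).
Then T(j+1) = T(j) + (8/((j + 1)(j + 2))) = (8j/(j + 1)) + (8/((j + 1)(j + 2))).
Simplifying, T(j+1) = 8(j + 1)/(j + 2) = 8(j+1)/((j+1) + 1),
which is the closed form with t = j+1.
By induction, the statement is established for all t ≥ 1.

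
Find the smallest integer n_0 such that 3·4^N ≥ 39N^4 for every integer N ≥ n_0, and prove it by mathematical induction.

At N = 7: 49152 < 93639, so the inequality fails and n_0 ≥ 8. We prove 3·4^N ≥ 39N^4 for all N ≥ 8.
Base case (N = 8): 3·4^N = 196608 and 39N^4 = 159744, so 196608 ≥ 159744.
Inductive step: suppose the statement holds for some k ≥ 8, so 3·4^k ≥ 39k^4.
Then 3·4^(k + 1) = 4·(3·4^k) ≥ 4·(39k^4).
Also, for k ≥ 8 we have 4·(39k^4) ≥ 39(k+1)^4, since 4 ≥ (1 + 1/k)^4 for all k ≥ 8.
Combining, 3·4^(k + 1) ≥ 39(k+1)^4.
This completes the induction.
Hence the smallest such n_0 is 8.

n_0 = 8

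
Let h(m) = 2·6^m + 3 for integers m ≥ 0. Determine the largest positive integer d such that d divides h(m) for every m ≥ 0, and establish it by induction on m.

Computing the first values: h(0) = 5 and h(1) = 15; gcd(5, 15) = 5, so d ≤ 5.
We prove 5 | 2·6^m + 3 for all m ≥ 0 by induction on m.
When m = 0: h(0) = 5 = 5·(1), so 5 | h(0).
Inductive step: suppose the statement holds for some i ≥ 0, i.e. 5 | h(i). Then
h(i+1) = 2·6^(i+1) + 3 = 6·(2·6^i + 3) - 15 = 6·h(i) - 15. The first term is divisible by 5 by the inductive hypothesis, and -15 is divisible by 5. Hence 5 | h(i+1).
By the principle of mathematical induction, the result holds for all m ≥ 0.
Therefore the largest such d is 5.

d = 5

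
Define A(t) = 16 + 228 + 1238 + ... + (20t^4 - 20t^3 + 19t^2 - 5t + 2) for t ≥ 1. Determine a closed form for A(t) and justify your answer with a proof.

We claim A(t) = t(4t^4 + 5t^3 + 3t^2 + 2t + 2) for all t ≥ 1.
When t = 1: A(1) = 16, and the closed form gives 16. They agree.
Suppose the result is true for t = k, so A(k) = k(4k^4 + 5k^3 + 3k^2 + 2k + 2).
Then A(k+1) = A(k) + (20k^4 + 60k^3 + 79k^2 + 53k + 16) = (k(4k^4 + 5k^3 + 3k^2 + 2k + 2)) + (20k^4 + 60k^3 + 79k^2 + 53k + 16).
Simplifying, A(k+1) = (k + 1)(4k^4 + 21k^3 + 42k^2 + 39k + 16) = (k+1)(4(k+1)^4 + 5(k+1)^3 + 3(k+1)^2 + 2(k+1) + 2),
which is the closed form with t = k+1.
Hence, by induction on t, the claim holds for every t ≥ 1.

A(t) = t(4t^4 + 5t^3 + 3t^2 + 2t + 2)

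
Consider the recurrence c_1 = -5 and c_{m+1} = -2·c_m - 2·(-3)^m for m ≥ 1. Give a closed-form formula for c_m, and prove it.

c_m = (-2)^(m - 1) + 2(-3)^m

Computing the first terms: c_1 = -5, c_2 = 16, c_3 = -50. This suggests c_m = (-2)^(m - 1) + 2(-3)^m.
Base step (m = 1): the formula gives -5 = -5 = c_1.
Inductive step: assume the claim holds for m = p, so c_p = (-2)^(p - 1) + 2(-3)^p.
Then c_{p+1} = -2·c_p - 2·(-3)^p = -2·((-2)^(p - 1) + 2(-3)^p) - 2·(-3)^p = (-2)^p + 2(-3)^(p + 1) = (-2)^((p+1) - 1) + 2(-3)^(p+1),
which is the claimed formula at m = p+1.
By induction, the statement is established for all m ≥ 1.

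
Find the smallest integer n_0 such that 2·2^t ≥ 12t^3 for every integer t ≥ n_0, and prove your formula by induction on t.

At t = 14: 32768 < 32928, so the inequality fails and n_0 ≥ 15. We prove 2·2^t ≥ 12t^3 for all t ≥ 15.
For the base case t = 15: 2·2^t = 65536 and 12t^3 = 40500, so 65536 ≥ 40500.
For the inductive step, assume it holds for an arbitrary r ≥ 15, so 2·2^r ≥ 12r^3.
Then 2·2^(r + 1) = 2·(2·2^r) ≥ 2·(12r^3).
Also, for r ≥ 15 we have 2·(12r^3) ≥ 12(r+1)^3, since 2 ≥ (1 + 1/r)^3 for all r ≥ 15.
Combining, 2·2^(r + 1) ≥ 12(r+1)^3.
This completes the induction.
Hence the smallest such n_0 is 15.

n_0 = 15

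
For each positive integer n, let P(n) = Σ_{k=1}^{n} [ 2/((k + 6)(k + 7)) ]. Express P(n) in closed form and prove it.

We claim P(n) = 2n/(7(n + 7)) for all n ≥ 1.
When n = 1: P(1) = 1/28, and the closed form gives 1/28. They agree.
Inductive step: assume the claim holds for n = k, so P(k) = 2k/(7(k + 7)).
Then P(k+1) = P(k) + (2/((k + 7)(k + 8))) = (2k/(7(k + 7))) + (2/((k + 7)(k + 8))).
Simplifying, P(k+1) = 2(k + 1)/(7(k + 8)) = 2(k+1)/(7((k+1) + 7)),
which is the closed form with n = k+1.
By induction, the statement is established for all n ≥ 1.

P(n) = 2n/(7(n + 7))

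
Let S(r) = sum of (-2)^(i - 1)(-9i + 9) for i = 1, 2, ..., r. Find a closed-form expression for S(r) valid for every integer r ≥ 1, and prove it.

We claim S(r) = (-2)^r(3r - 2) + 2 for all r ≥ 1.
Base step (r = 1): S(1) = 0, and the closed form gives 0. They agree.
For the inductive step, assume it holds for an arbitrary i ≥ 1, so S(i) = (-2)^i(3i - 2) + 2.
Then S(i+1) = S(i) + (-9(-2)^i·i) = ((-2)^i(3i - 2) + 2) + (-9(-2)^i·i).
Simplifying, S(i+1) = -6(-2)^i·i - 2(-2)^i + 2 = (-2)^(i+1)(3(i+1) - 2) + 2,
which is the closed form with r = i+1.
Hence, by induction on r, the claim holds for every r ≥ 1.

S(r) = (-2)^r(3r - 2) + 2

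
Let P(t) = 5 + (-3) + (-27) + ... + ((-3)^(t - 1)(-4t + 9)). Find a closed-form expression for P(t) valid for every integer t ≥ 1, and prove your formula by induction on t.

We claim P(t) = (-3)^t(t - 2) + 2 for all t ≥ 1.
Base case (t = 1): P(1) = 5, and the closed form gives 5. They agree.
Inductive step: suppose the statement holds for some m ≥ 1, so P(m) = (-3)^m(m - 2) + 2.
Then P(m+1) = P(m) + ((-3)^m(-4m + 5)) = ((-3)^m(m - 2) + 2) + ((-3)^m(-4m + 5)).
Simplifying, P(m+1) = (-3)^(m + 1)m - (-3)^(m + 1) + 2 = (-3)^(m+1)((m+1) - 2) + 2,
which is the closed form with t = m+1.
Hence, by induction on t, the claim holds for every t ≥ 1.

P(t) = (-3)^t(t - 2) + 2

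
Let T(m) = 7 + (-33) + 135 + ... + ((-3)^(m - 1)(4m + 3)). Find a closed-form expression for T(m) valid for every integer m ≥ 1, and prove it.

We claim T(m) = -(-3)^m(m + 1) + 1 for all m ≥ 1.
Base step (m = 1): T(1) = 7, and the closed form gives 7. They agree.
Inductive step: suppose the statement holds for some k ≥ 1, so T(k) = -(-3)^k(k + 1) + 1.
Then T(k+1) = T(k) + ((-3)^k(4k + 7)) = (-(-3)^k(k + 1) + 1) + ((-3)^k(4k + 7)).
Simplifying, T(k+1) = 3(-3)^k·k + 6(-3)^k + 1 = -(-3)^(k+1)((k+1) + 1) + 1,
which is the closed form with m = k+1.
By induction, the statement is established for all m ≥ 1.

T(m) = -(-3)^m(m + 1) + 1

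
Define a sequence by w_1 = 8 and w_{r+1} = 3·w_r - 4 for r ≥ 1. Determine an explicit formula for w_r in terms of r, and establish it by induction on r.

Computing the first terms: w_1 = 8, w_2 = 20, w_3 = 56. This suggests w_r = 2·3^r + 2.
Base case (r = 1): the formula gives 8 = 8 = w_1.
Suppose the result is true for r = i, so w_i = 2·3^i + 2.
Then w_{i+1} = 3·w_i - 4 = 3·(2·3^i + 2) - 4 = 2·3^(i + 1) + 2,
which is the claimed formula at r = i+1.
Hence, by induction on r, the claim holds for every r ≥ 1.

w_r = 2·3^r + 2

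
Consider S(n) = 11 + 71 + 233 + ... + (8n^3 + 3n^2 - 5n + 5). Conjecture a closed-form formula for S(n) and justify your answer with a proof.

We claim S(n) = n(2n^3 + 5n^2 + n + 3) for all n ≥ 1.
When n = 1: S(1) = 11, and the closed form gives 11. They agree.
Inductive step: suppose the statement holds for some k ≥ 1, so S(k) = k(2k^3 + 5k^2 + k + 3).
Then S(k+1) = S(k) + (8k^3 + 27k^2 + 25k + 11) = (k(2k^3 + 5k^2 + k + 3)) + (8k^3 + 27k^2 + 25k + 11).
Simplifying, S(k+1) = (k + 1)(2k^3 + 11k^2 + 17k + 11) = (k+1)(2(k+1)^3 + 5(k+1)^2 + (k+1) + 3),
which is the closed form with n = k+1.
This completes the induction.

S(n) = n(2n^3 + 5n^2 + n + 3)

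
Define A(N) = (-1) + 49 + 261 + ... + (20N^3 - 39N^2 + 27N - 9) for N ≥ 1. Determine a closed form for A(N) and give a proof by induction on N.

A(N) = N(5N^3 - 3N^2 - N - 2)

We claim A(N) = N(5N^3 - 3N^2 - N - 2) for all N ≥ 1.
When N = 1: A(1) = -1, and the closed form gives -1. They agree.
Inductive step: suppose the statement holds for some r ≥ 1, so A(r) = r(5r^3 - 3r^2 - r - 2).
Then A(r+1) = A(r) + (20r^3 + 21r^2 + 9r - 1) = (r(5r^3 - 3r^2 - r - 2)) + (20r^3 + 21r^2 + 9r - 1).
Simplifying, A(r+1) = (r + 1)(5r^3 + 12r^2 + 8r - 1) = (r+1)(5(r+1)^3 - 3(r+1)^2 - (r+1) - 2),
which is the closed form with N = r+1.
By the principle of mathematical induction, the result holds for all N ≥ 1.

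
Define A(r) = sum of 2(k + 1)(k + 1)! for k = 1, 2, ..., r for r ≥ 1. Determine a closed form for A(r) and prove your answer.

A(r) = 2(r + 2)! - 4

We claim A(r) = 2(r + 2)! - 4 for all r ≥ 1.
For the base case r = 1: A(1) = 8, and the closed form gives 8. They agree.
For the inductive step, assume it holds for an arbitrary k ≥ 1, so A(k) = 2(k + 2)! - 4.
Then A(k+1) = A(k) + (2(k + 2)(k + 2)!) = (2(k + 2)! - 4) + (2(k + 2)(k + 2)!).
Simplifying, A(k+1) = 2((k+1) + 2)! - 4,
which is the closed form with r = k+1.
By induction, the statement is established for all r ≥ 1.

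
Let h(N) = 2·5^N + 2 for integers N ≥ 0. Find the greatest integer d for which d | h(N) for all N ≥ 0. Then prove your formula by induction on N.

Computing the first values: h(0) = 4 and h(1) = 12; gcd(4, 12) = 4, so d ≤ 4.
We prove 4 | 2·5^N + 2 for all N ≥ 0 by induction on N.
When N = 0: h(0) = 4 = 4·(1), so 4 | h(0).
For the inductive step, assume it holds for an arbitrary m ≥ 0, i.e. 4 | h(m). Then
h(m+1) = 2·5^(m+1) + 2 = 5·(2·5^m + 2) - 8 = 5·h(m) - 8. The first term is divisible by 4 by the inductive hypothesis, and -8 is divisible by 4. Hence 4 | h(m+1).
By induction, the statement is established for all N ≥ 0.
Therefore the largest such d is 4.

d = 4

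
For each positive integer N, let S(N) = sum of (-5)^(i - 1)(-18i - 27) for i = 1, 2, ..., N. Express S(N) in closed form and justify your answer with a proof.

We claim S(N) = (-5)^N(3N + 5) - 5 for all N ≥ 1.
Base case (N = 1): S(1) = -45, and the closed form gives -45. They agree.
Inductive step: assume the claim holds for N = i, so S(i) = (-5)^i(3i + 5) - 5.
Then S(i+1) = S(i) + ((-5)^i(-18i - 45)) = ((-5)^i(3i + 5) - 5) + ((-5)^i(-18i - 45)).
Simplifying, S(i+1) = -15(-5)^i·i - 40(-5)^i - 5 = (-5)^(i+1)(3(i+1) + 5) - 5,
which is the closed form with N = i+1.
By induction, the statement is established for all N ≥ 1.

S(N) = (-5)^N(3N + 5) - 5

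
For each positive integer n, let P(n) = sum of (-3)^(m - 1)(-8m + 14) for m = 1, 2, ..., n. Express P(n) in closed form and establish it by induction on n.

P(n) = (-3)^n(2n - 3) + 3

We claim P(n) = (-3)^n(2n - 3) + 3 for all n ≥ 1.
When n = 1: P(1) = 6, and the closed form gives 6. They agree.
Suppose the result is true for n = m, so P(m) = (-3)^m(2m - 3) + 3.
Then P(m+1) = P(m) + ((-3)^m(-8m + 6)) = ((-3)^m(2m - 3) + 3) + ((-3)^m(-8m + 6)).
Simplifying, P(m+1) = -6(-3)^m·m + 3(-3)^m + 3 = (-3)^(m+1)(2(m+1) - 3) + 3,
which is the closed form with n = m+1.
By the principle of mathematical induction, the result holds for all n ≥ 1.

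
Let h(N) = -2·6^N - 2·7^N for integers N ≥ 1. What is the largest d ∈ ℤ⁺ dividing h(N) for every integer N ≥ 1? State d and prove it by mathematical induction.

d = 2

Computing the first values: h(1) = -26 and h(2) = -170; gcd(-26, -170) = 2, so d ≤ 2.
We prove 2 | -2·6^N - 2·7^N for all N ≥ 1 by induction on N.
When N = 1: h(1) = -26 = 2·(-13), so 2 | h(1).
Inductive step: suppose the statement holds for some j ≥ 1, i.e. 2 | h(j). Then
h(j+1) − 7·h(j) = (-2·6^(j+1) - 2·7^(j+1)) − 7·(-2·6^j - 2·7^j) = (-2)·6^j·(6 − 7) = (2)·6^j. Since 2 | h(j) by the inductive hypothesis, 2 | 7·h(j); and 2 | 2 since 2 = 2·1. Therefore 2 | h(j+1).
By induction, the statement is established for all N ≥ 1.
Therefore the largest such d is 2.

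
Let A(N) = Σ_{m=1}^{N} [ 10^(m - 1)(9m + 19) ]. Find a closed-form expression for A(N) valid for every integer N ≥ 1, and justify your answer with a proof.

We claim A(N) = 10^N(N + 2) - 2 for all N ≥ 1.
Base step (N = 1): A(1) = 28, and the closed form gives 28. They agree.
Suppose the result is true for N = m, so A(m) = 10^m(m + 2) - 2.
Then A(m+1) = A(m) + (10^m(9m + 28)) = (10^m(m + 2) - 2) + (10^m(9m + 28)).
Simplifying, A(m+1) = 10·10^m·m + 30·10^m - 2 = 10^(m+1)((m+1) + 2) - 2,
which is the closed form with N = m+1.
This completes the induction.

A(N) = 10^N(N + 2) - 2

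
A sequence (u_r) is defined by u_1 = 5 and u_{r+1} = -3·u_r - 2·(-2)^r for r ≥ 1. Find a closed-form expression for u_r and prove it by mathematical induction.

u_r = (-2)^(r + 1) + (-3)^(r - 1)

Computing the first terms: u_1 = 5, u_2 = -11, u_3 = 25. This suggests u_r = (-2)^(r + 1) + (-3)^(r - 1).
For the base case r = 1: the formula gives 5 = 5 = u_1.
For the inductive step, assume it holds for an arbitrary i ≥ 1, so u_i = (-2)^(i + 1) + (-3)^(i - 1).
Then u_{i+1} = -3·u_i - 2·(-2)^i = -3·((-2)^(i + 1) + (-3)^(i - 1)) - 2·(-2)^i = (-2)^(i + 2) + (-3)^i = (-2)^((i+1) + 1) + (-3)^((i+1) - 1),
which is the claimed formula at r = i+1.
By the principle of mathematical induction, the result holds for all r ≥ 1.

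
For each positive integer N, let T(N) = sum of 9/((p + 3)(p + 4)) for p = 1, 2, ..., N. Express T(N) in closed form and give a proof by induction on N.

We claim T(N) = 9N/(4(N + 4)) for all N ≥ 1.
Base step (N = 1): T(1) = 9/20, and the closed form gives 9/20. They agree.
For the inductive step, assume it holds for an arbitrary p ≥ 1, so T(p) = 9p/(4(p + 4)).
Then T(p+1) = T(p) + (9/((p + 4)(p + 5))) = (9p/(4(p + 4))) + (9/((p + 4)(p + 5))).
Simplifying, T(p+1) = 9(p + 1)/(4(p + 5)) = 9(p+1)/(4((p+1) + 4)),
which is the closed form with N = p+1.
Hence, by induction on N, the claim holds for every N ≥ 1.

T(N) = 9N/(4(N + 4))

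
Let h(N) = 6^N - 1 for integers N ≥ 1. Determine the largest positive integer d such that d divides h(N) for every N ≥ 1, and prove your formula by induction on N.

d = 5

Computing the first values: h(1) = 5 and h(2) = 35; gcd(5, 35) = 5, so d ≤ 5.
We prove 5 | 6^N - 1 for all N ≥ 1 by induction on N.
When N = 1: h(1) = 5 = 5·(1), so 5 | h(1).
Suppose the result is true for N = j, i.e. 5 | h(j). Then
6^{j+1} − 1^{j+1} = 6·6^j − 1·1^j = 6·(6^j − 1^j) + (5)·1^j. The first term is divisible by 5 by the inductive hypothesis, and the second term (5)·1^j is divisible by 5 since 5 | 5. Hence 5 | h(j+1).
By the principle of mathematical induction, the result holds for all N ≥ 1.
Therefore the largest such d is 5.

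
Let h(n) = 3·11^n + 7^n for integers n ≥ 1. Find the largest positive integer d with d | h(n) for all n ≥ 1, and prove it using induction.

Computing the first values: h(1) = 40 and h(2) = 412; gcd(40, 412) = 4, so d ≤ 4.
We prove 4 | 3·11^n + 7^n for all n ≥ 1 by induction on n.
Base case (n = 1): h(1) = 40 = 4·(10), so 4 | h(1).
Inductive step: assume the claim holds for n = j, i.e. 4 | h(j). Then
h(j+1) − 11·h(j) = (3·11^(j+1) + 7^(j+1)) − 11·(3·11^j + 7^j) = (1)·7^j·(7 − 11) = (-4)·7^j. Since 4 | h(j) by the inductive hypothesis, 4 | 11·h(j); and 4 | -4 since -4 = 4·-1. Therefore 4 | h(j+1).
This completes the induction.
Therefore the largest such d is 4.

d = 4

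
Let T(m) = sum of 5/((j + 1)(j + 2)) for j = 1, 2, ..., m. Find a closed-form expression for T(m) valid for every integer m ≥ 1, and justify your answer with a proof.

T(m) = 5m/(2(m + 2))

We claim T(m) = 5m/(2(m + 2)) for all m ≥ 1.
For the base case m = 1: T(1) = 5/6, and the closed form gives 5/6. They agree.
Suppose the result is true for m = j, so T(j) = 5j/(2(j + 2)).
Then T(j+1) = T(j) + (5/((j + 2)(j + 3))) = (5j/(2(j + 2))) + (5/((j + 2)(j + 3))).
Simplifying, T(j+1) = 5(j + 1)/(2(j + 3)) = 5(j+1)/(2((j+1) + 2)),
which is the closed form with m = j+1.
By induction, the statement is established for all m ≥ 1.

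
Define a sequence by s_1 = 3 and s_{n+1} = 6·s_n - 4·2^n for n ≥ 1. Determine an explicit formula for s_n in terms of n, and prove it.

Computing the first terms: s_1 = 3, s_2 = 10, s_3 = 44. This suggests s_n = 2^n + 6^(n - 1).
Base case (n = 1): the formula gives 3 = 3 = s_1.
For the inductive step, assume it holds for an arbitrary m ≥ 1, so s_m = 2^m + 6^(m - 1).
Then s_{m+1} = 6·s_m - 4·2^m = 6·(2^m + 6^(m - 1)) - 4·2^m = 2^(m + 1) + 6^m = 2^(m+1) + 6^((m+1) - 1),
which is the claimed formula at n = m+1.
This completes the induction.

s_n = 2^n + 6^(n - 1)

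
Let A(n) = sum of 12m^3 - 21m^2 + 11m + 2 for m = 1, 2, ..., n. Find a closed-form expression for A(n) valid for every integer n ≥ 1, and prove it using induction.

A(n) = n(3n^3 - n^2 - 2n + 4)

We claim A(n) = n(3n^3 - n^2 - 2n + 4) for all n ≥ 1.
Base case (n = 1): A(1) = 4, and the closed form gives 4. They agree.
Inductive step: assume the claim holds for n = m, so A(m) = m(3m^3 - m^2 - 2m + 4).
Then A(m+1) = A(m) + (12m^3 + 15m^2 + 5m + 4) = (m(3m^3 - m^2 - 2m + 4)) + (12m^3 + 15m^2 + 5m + 4).
Simplifying, A(m+1) = (m + 1)(3m^3 + 8m^2 + 5m + 4) = (m+1)(3(m+1)^3 - (m+1)^2 - 2(m+1) + 4),
which is the closed form with n = m+1.
By induction, the statement is established for all n ≥ 1.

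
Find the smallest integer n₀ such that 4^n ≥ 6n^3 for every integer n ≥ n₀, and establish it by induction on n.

n₀ = 5

At n = 4: 256 < 384, so the inequality fails and n₀ ≥ 5. We prove 4^n ≥ 6n^3 for all n ≥ 5.
When n = 5: 4^n = 1024 and 6n^3 = 750, so 1024 ≥ 750.
Inductive step: assume the claim holds for n = j, so 4^j ≥ 6j^3.
Then 4^(j + 1) = 4·(4^j) ≥ 4·(6j^3).
Also, for j ≥ 5 we have 4·(6j^3) ≥ 6(j+1)^3, since 4 ≥ (1 + 1/j)^3 for all j ≥ 5.
Combining, 4^(j + 1) ≥ 6(j+1)^3.
Hence, by induction on n, the claim holds for every n ≥ 5.
Hence the smallest such n₀ is 5.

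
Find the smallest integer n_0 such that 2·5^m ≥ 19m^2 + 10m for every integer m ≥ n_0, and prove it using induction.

n_0 = 3

At m = 2: 50 < 96, so the inequality fails and n_0 ≥ 3. We prove 2·5^m ≥ 19m^2 + 10m for all m ≥ 3.
When m = 3: 2·5^m = 250 and 19m^2 + 10m = 201, so 250 ≥ 201.
Inductive step: suppose the statement holds for some k ≥ 3, so 2·5^k ≥ 19k^2 + 10k.
Then 2·5^(k + 1) = 5·(2·5^k) ≥ 5·(19k^2 + 10k).
Also, for k ≥ 3 we have 5·(19k^2 + 10k) ≥ 19(k+1)^2 + 10(k+1), since 5·(19k^2 + 10k) − (19(k+1)^2 + 10(k+1)) = 76k^2 + 2k - 29, which is nonnegative for all k ≥ 3.
Combining, 2·5^(k + 1) ≥ 19(k+1)^2 + 10(k+1).
By induction, the statement is established for all m ≥ 3.
Hence the smallest such n_0 is 3.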